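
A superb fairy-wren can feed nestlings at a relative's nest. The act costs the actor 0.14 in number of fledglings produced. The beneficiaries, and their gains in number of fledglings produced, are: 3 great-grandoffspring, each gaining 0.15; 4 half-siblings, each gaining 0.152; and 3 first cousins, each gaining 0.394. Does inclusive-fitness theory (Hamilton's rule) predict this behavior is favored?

Yes

Hamilton's rule: the trait is favored when the sum of r·B over every recipient exceeds the actor's cost C.
r to a great-grandoffspring = 0.125 (three parent–offspring links: r = (1/2)^3 = 1/8).
r to a half-sibling = 0.25 (half-sibs share one parent — one path of length 2: r = (1/2)^2 = 1/4).
r to a first cousin = 0.125 (first cousins share one grandparent pair — two paths of length 4: r = 2·(1/2)^4 = 1/8).
Summing one r·B term per recipient: 3·0.125·0.15 + 4·0.25·0.152 + 3·0.125·0.394 = 0.356.
0.356 > 0.14: the indirect benefit exceeds the cost.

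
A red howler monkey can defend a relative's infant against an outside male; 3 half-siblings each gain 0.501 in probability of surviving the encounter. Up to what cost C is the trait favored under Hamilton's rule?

r to a half-sibling = 0.25 (half-sibs share one parent — one path of length 2: r = (1/2)^2 = 1/4).
Hamilton's rule: n·r·B > C, so the trait is favored while C < n·r·B = 3·0.25·0.501 = 0.37575.

0.37575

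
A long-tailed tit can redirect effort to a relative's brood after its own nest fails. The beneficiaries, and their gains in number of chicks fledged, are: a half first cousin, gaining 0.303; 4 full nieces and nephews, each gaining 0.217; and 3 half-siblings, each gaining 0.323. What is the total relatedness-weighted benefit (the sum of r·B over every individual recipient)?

0.4781875

r to a half first cousin = 1/16 (half first cousins share one grandparent — one path of length 4: r = (1/2)^4 = 1/16).
r to a full niece or nephew = 1/4 (full aunt/uncle↔niece/nephew: two paths of length 3 through the shared grandparent pair: r = 2·(1/2)^3 = 1/4).
r to a half-sibling = 0.25 (half-sibs share one parent — one path of length 2: r = (1/2)^2 = 1/4).
Summing one r·B term per recipient: 1·0.0625·0.303 + 4·0.25·0.217 + 3·0.25·0.323 = 0.4781875.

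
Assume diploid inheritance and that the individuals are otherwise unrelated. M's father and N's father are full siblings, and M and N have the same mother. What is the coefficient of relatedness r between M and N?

0.375

Wright's path rule: contributions from independent ancestry routes add.
M and N are related in two ways: first cousins through their fathers (r = 1/8) and half-sibs through their shared mother (r = 1/4).
r = 1/8 + 1/4 = 0.375.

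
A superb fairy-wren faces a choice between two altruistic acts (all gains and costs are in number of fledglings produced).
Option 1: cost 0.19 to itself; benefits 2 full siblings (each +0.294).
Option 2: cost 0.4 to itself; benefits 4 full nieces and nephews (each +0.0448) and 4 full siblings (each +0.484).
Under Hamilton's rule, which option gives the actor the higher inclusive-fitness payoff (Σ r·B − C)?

Option 2

Option 1: r to a full sibling = 0.5.
Option 1: Σ r·B − C = (2·0.5·0.294) − 0.19 = 0.104.
Option 2: r to a full niece or nephew = 0.25.
Option 2: r to a full sibling = 0.5.
Option 2: Σ r·B − C = (4·0.25·0.0448 + 4·0.5·0.484) − 0.4 = 0.6128.
Option 2 has the higher net inclusive-fitness payoff.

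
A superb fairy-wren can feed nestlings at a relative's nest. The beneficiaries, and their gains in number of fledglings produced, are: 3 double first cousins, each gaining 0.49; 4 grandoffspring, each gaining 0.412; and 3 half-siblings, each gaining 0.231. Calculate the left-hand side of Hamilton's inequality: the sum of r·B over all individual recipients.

0.95275

r to a double first cousin = 0.25 (double first cousins share both grandparent pairs — four paths of length 4: r = 4·(1/2)^4 = 1/4).
r to a grandoffspring = 1/4 (two parent–offspring links: r = (1/2)^2 = 1/4).
r to a half-sibling = 1/4 (half-sibs share one parent — one path of length 2: r = (1/2)^2 = 1/4).
Summing one r·B term per recipient: 3·0.25·0.49 + 4·0.25·0.412 + 3·0.25·0.231 = 0.95275.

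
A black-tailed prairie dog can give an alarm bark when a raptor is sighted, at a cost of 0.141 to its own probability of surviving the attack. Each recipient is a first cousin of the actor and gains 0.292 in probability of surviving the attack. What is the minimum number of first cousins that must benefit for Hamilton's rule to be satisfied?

4

r to a first cousin = 0.125 (first cousins share one grandparent pair — two paths of length 4: r = 2·(1/2)^4 = 1/8).
Hamilton's rule: n·r·B > C  ⇒  n > C/(r·B) = 0.141/(0.125·0.292) = 3.863.
The smallest integer exceeding 3.863 is 4.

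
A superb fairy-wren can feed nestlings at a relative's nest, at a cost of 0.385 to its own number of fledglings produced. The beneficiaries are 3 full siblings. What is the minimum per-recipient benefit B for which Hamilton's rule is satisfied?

r to a full sibling = 0.5 (full sibs share both parents — two paths of length 2: r = 2·(1/2)^2 = 1/2).
Hamilton's rule with n recipients of equal r: n·r·B > C, so B > C/(n·r) = 0.385/(3·0.5) = 0.2567.

0.2567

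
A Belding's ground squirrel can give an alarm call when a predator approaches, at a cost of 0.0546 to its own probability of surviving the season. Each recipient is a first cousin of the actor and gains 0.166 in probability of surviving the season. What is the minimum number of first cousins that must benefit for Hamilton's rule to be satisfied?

r to a first cousin = 0.125 (first cousins share one grandparent pair — two paths of length 4: r = 2·(1/2)^4 = 1/8).
Hamilton's rule: n·r·B > C  ⇒  n > C/(r·B) = 0.0546/(0.125·0.166) = 2.631.
The smallest integer exceeding 2.631 is 3.

3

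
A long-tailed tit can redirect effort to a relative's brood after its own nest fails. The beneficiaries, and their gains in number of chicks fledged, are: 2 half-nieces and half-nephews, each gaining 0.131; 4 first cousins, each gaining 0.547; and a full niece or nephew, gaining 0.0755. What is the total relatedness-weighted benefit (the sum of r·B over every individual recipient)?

r to a half-niece or half-nephew = 0.125 (half-aunt/uncle↔niece/nephew: one path of length 3: r = (1/2)^3 = 1/8).
r to a first cousin = 0.125 (first cousins share one grandparent pair — two paths of length 4: r = 2·(1/2)^4 = 1/8).
r to a full niece or nephew = 0.25 (full aunt/uncle↔niece/nephew: two paths of length 3 through the shared grandparent pair: r = 2·(1/2)^3 = 1/4).
Summing one r·B term per recipient: 2·0.125·0.131 + 4·0.125·0.547 + 1·0.25·0.0755 = 0.325125.

0.325125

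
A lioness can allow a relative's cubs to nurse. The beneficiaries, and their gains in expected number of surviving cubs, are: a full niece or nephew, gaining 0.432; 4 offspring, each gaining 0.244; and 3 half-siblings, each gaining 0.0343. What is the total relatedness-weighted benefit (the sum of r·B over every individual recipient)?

0.621725

r to a full niece or nephew = 0.25 (full aunt/uncle↔niece/nephew: two paths of length 3 through the shared grandparent pair: r = 2·(1/2)^3 = 1/4).
r to an offspring = 0.5 (one parent–offspring link: r = (1/2)^1 = 1/2).
r to a half-sibling = 0.25 (half-sibs share one parent — one path of length 2: r = (1/2)^2 = 1/4).
Summing one r·B term per recipient: 1·0.25·0.432 + 4·0.5·0.244 + 3·0.25·0.0343 = 0.621725.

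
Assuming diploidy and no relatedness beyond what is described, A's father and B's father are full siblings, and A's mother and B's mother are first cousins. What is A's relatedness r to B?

Relatedness sums over independent paths through distinct common ancestors.
A and B are related in two ways: first cousins through their fathers (r = 1/8) and second cousins through their mothers (r = 1/32).
r = 1/8 + 1/32 = 0.15625.

0.15625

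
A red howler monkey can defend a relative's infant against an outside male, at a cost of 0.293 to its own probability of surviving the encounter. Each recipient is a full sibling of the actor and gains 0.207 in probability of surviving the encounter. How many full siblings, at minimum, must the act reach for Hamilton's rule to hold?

3

r to a full sibling = 0.5 (full sibs share both parents — two paths of length 2: r = 2·(1/2)^2 = 1/2).
Hamilton's rule: n·r·B > C  ⇒  n > C/(r·B) = 0.293/(0.5·0.207) = 2.831.
The smallest integer exceeding 2.831 is 3.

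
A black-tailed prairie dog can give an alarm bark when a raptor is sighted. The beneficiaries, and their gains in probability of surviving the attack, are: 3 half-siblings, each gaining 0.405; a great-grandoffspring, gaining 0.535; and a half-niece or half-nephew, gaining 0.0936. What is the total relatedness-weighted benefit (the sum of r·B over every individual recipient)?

r to a half-sibling = 1/4 (half-sibs share one parent — one path of length 2: r = (1/2)^2 = 1/4).
r to a great-grandoffspring = 1/8 (three parent–offspring links: r = (1/2)^3 = 1/8).
r to a half-niece or half-nephew = 0.125 (half-aunt/uncle↔niece/nephew: one path of length 3: r = (1/2)^3 = 1/8).
Summing one r·B term per recipient: 3·0.25·0.405 + 1·0.125·0.535 + 1·0.125·0.0936 = 0.382325.

0.382325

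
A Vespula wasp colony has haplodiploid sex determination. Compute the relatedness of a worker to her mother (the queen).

0.5

One meiotic link between diploid queen and diploid daughter: r = 1/2.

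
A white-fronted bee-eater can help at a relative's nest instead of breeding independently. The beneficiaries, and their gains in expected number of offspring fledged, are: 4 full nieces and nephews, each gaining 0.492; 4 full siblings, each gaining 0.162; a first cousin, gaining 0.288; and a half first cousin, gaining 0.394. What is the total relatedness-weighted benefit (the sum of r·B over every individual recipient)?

0.876625

r to a full niece or nephew = 1/4 (full aunt/uncle↔niece/nephew: two paths of length 3 through the shared grandparent pair: r = 2·(1/2)^3 = 1/4).
r to a full sibling = 1/2 (full sibs share both parents — two paths of length 2: r = 2·(1/2)^2 = 1/2).
r to a first cousin = 0.125 (first cousins share one grandparent pair — two paths of length 4: r = 2·(1/2)^4 = 1/8).
r to a half first cousin = 1/16 (half first cousins share one grandparent — one path of length 4: r = (1/2)^4 = 1/16).
Summing one r·B term per recipient: 4·0.25·0.492 + 4·0.5·0.162 + 1·0.125·0.288 + 1·0.0625·0.394 = 0.876625.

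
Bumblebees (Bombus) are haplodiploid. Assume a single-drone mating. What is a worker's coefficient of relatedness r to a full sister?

Haplodiploid full sisters inherit their father's entire haploid genome identically (contributing 1/2) and on average half of their mother's contribution (1/2 · 1/2 = 1/4); r = 1/2 + 1/4 = 3/4.

0.75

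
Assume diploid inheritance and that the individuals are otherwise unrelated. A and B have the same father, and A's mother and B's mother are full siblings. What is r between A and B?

0.375

With two independent routes of shared ancestry, r is the sum of the two contributions.
A and B are related in two ways: half-sibs through their shared father (r = 1/4) and first cousins through their mothers (r = 1/8).
r = 1/4 + 1/8 = 0.375.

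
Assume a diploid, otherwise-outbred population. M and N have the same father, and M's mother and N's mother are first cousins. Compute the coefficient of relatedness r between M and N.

Independent pedigree routes through distinct common ancestors add.
M and N are related in two ways: half-sibs through their shared father (r = 1/4) and second cousins through their mothers (r = 1/32).
r = 1/4 + 1/32 = 0.28125.

0.28125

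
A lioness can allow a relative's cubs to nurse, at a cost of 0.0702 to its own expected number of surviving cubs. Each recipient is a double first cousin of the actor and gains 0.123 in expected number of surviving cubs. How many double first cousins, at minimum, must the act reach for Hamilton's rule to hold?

3

r to a double first cousin = 1/4 (double first cousins share both grandparent pairs — four paths of length 4: r = 4·(1/2)^4 = 1/4).
Hamilton's rule: n·r·B > C  ⇒  n > C/(r·B) = 0.0702/(0.25·0.123) = 2.283.
The smallest integer exceeding 2.283 is 3.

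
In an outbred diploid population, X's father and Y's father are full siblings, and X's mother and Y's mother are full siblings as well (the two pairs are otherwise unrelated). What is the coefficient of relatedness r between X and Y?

Wright's path rule: contributions from independent ancestry routes add.
X and Y are related in two ways: first cousins through their fathers (r = 1/8) and first cousins through their mothers (r = 1/8) — i.e. double first cousins.
r = 1/8 + 1/8 = 1/4 = 0.25.

0.25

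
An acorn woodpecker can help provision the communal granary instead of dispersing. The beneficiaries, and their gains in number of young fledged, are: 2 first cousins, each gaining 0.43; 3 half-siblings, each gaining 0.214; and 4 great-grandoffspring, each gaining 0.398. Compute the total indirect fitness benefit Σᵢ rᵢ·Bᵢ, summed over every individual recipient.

0.467

r to a first cousin = 0.125 (first cousins share one grandparent pair — two paths of length 4: r = 2·(1/2)^4 = 1/8).
r to a half-sibling = 1/4 (half-sibs share one parent — one path of length 2: r = (1/2)^2 = 1/4).
r to a great-grandoffspring = 0.125 (three parent–offspring links: r = (1/2)^3 = 1/8).
Summing one r·B term per recipient: 2·0.125·0.43 + 3·0.25·0.214 + 4·0.125·0.398 = 0.467.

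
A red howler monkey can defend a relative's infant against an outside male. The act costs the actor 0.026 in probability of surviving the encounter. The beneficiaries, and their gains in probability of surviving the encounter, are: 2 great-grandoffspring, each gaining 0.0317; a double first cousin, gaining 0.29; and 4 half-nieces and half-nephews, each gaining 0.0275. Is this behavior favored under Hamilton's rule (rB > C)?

Hamilton's rule: the trait is favored when the sum of r·B over every recipient exceeds the actor's cost C.
r to a great-grandoffspring = 0.125 (three parent–offspring links: r = (1/2)^3 = 1/8).
r to a double first cousin = 0.25 (double first cousins share both grandparent pairs — four paths of length 4: r = 4·(1/2)^4 = 1/4).
r to a half-niece or half-nephew = 1/8 (half-aunt/uncle↔niece/nephew: one path of length 3: r = (1/2)^3 = 1/8).
Summing one r·B term per recipient: 2·0.125·0.0317 + 1·0.25·0.29 + 4·0.125·0.0275 = 0.094175.
0.094175 > 0.026: the indirect benefit exceeds the cost.

Yes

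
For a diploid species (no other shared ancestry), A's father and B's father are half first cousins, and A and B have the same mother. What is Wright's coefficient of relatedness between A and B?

0.265625

With two independent routes of shared ancestry, r is the sum of the two contributions.
A and B are related in two ways: half second cousins through their fathers (r = 1/64) and half-sibs through their shared mother (r = 1/4).
r = 1/64 + 1/4 = 0.265625.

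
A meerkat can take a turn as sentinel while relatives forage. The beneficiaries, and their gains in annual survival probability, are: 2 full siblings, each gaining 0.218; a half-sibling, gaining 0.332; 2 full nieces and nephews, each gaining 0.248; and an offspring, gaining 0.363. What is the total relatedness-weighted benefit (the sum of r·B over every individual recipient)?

r to a full sibling = 0.5 (full sibs share both parents — two paths of length 2: r = 2·(1/2)^2 = 1/2).
r to a half-sibling = 1/4 (half-sibs share one parent — one path of length 2: r = (1/2)^2 = 1/4).
r to a full niece or nephew = 0.25 (full aunt/uncle↔niece/nephew: two paths of length 3 through the shared grandparent pair: r = 2·(1/2)^3 = 1/4).
r to an offspring = 1/2 (one parent–offspring link: r = (1/2)^1 = 1/2).
Summing one r·B term per recipient: 2·0.5·0.218 + 1·0.25·0.332 + 2·0.25·0.248 + 1·0.5·0.363 = 0.6065.

0.6065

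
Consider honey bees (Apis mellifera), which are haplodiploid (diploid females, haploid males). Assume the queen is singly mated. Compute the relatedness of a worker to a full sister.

Haplodiploid full sisters inherit their father's entire haploid genome identically (contributing 1/2) and on average half of their mother's contribution (1/2 · 1/2 = 1/4); r = 1/2 + 1/4 = 3/4.

0.75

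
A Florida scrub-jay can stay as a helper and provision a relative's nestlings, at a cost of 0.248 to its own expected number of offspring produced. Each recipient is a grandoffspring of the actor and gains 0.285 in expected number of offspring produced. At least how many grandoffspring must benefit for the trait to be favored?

4

r to a grandoffspring = 0.25 (two parent–offspring links: r = (1/2)^2 = 1/4).
Hamilton's rule: n·r·B > C  ⇒  n > C/(r·B) = 0.248/(0.25·0.285) = 3.481.
The smallest integer exceeding 3.481 is 4.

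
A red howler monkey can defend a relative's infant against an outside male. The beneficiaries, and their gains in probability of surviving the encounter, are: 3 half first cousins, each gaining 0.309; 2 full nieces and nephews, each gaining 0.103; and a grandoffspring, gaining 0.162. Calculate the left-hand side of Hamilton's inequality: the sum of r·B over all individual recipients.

0.1499375

r to a half first cousin = 0.0625 (half first cousins share one grandparent — one path of length 4: r = (1/2)^4 = 1/16).
r to a full niece or nephew = 0.25 (full aunt/uncle↔niece/nephew: two paths of length 3 through the shared grandparent pair: r = 2·(1/2)^3 = 1/4).
r to a grandoffspring = 0.25 (two parent–offspring links: r = (1/2)^2 = 1/4).
Summing one r·B term per recipient: 3·0.0625·0.309 + 2·0.25·0.103 + 1·0.25·0.162 = 0.1499375.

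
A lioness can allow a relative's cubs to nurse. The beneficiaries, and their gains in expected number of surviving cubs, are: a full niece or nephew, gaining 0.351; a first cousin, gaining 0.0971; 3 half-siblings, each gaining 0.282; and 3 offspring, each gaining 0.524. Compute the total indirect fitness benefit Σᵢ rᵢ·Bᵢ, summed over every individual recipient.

r to a full niece or nephew = 1/4 (full aunt/uncle↔niece/nephew: two paths of length 3 through the shared grandparent pair: r = 2·(1/2)^3 = 1/4).
r to a first cousin = 1/8 (first cousins share one grandparent pair — two paths of length 4: r = 2·(1/2)^4 = 1/8).
r to a half-sibling = 0.25 (half-sibs share one parent — one path of length 2: r = (1/2)^2 = 1/4).
r to an offspring = 0.5 (one parent–offspring link: r = (1/2)^1 = 1/2).
Summing one r·B term per recipient: 1·0.25·0.351 + 1·0.125·0.0971 + 3·0.25·0.282 + 3·0.5·0.524 = 1.0973875.

1.0973875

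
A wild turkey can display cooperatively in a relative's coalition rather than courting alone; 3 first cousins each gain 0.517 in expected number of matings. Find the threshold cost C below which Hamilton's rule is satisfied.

0.193875

r to a first cousin = 1/8 (first cousins share one grandparent pair — two paths of length 4: r = 2·(1/2)^4 = 1/8).
Hamilton's rule: n·r·B > C, so the trait is favored while C < n·r·B = 3·0.125·0.517 = 0.193875.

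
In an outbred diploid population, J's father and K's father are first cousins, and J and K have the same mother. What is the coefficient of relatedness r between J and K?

Independent pedigree routes through distinct common ancestors add.
J and K are related in two ways: second cousins through their fathers (r = 1/32) and half-sibs through their shared mother (r = 1/4).
r = 1/32 + 1/4 = 0.28125.

0.28125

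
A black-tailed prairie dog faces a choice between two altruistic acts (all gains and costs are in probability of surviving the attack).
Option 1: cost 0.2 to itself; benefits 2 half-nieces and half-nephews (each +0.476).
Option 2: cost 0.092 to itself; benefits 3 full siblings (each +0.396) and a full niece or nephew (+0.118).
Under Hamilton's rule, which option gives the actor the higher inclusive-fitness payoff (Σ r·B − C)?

Option 1: r to a half-niece or half-nephew = 0.125.
Option 1: Σ r·B − C = (2·0.125·0.476) − 0.2 = -0.081.
Option 2: r to a full sibling = 0.5.
Option 2: r to a full niece or nephew = 0.25.
Option 2: Σ r·B − C = (3·0.5·0.396 + 1·0.25·0.118) − 0.092 = 0.5315.
Option 2 has the higher net inclusive-fitness payoff.

Option 2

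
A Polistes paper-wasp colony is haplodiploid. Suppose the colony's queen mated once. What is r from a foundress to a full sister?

0.75

Haplodiploid full sisters inherit their father's entire haploid genome identically (contributing 1/2) and on average half of their mother's contribution (1/2 · 1/2 = 1/4); r = 1/2 + 1/4 = 3/4.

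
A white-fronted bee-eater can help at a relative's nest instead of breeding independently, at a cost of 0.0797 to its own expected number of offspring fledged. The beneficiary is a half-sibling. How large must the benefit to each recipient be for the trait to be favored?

0.3188

r to a half-sibling = 1/4 (half-sibs share one parent — one path of length 2: r = (1/2)^2 = 1/4).
Hamilton's rule with n recipients of equal r: n·r·B > C, so B > C/(n·r) = 0.0797/(1·0.25) = 0.3188.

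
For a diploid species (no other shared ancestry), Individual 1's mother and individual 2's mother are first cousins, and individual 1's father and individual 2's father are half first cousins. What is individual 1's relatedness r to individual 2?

0.046875

With two independent routes of shared ancestry, r is the sum of the two contributions.
Individual 1 and individual 2 are related in two ways: second cousins through their mothers (r = 1/32) and half second cousins through their fathers (r = 1/64).
r = 1/32 + 1/64 = 3/64 = 0.046875.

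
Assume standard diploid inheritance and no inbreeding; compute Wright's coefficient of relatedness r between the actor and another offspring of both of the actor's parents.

Each parent–offspring link contributes a factor of 1/2, and independent paths through distinct common ancestors add.
Full sibs share both parents — two paths of length 2: r = 2·(1/2)^2 = 1/2.

0.5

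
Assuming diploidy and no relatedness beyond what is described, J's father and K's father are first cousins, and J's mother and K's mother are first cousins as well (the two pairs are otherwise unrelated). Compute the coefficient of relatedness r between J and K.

Relatedness sums over independent paths through distinct common ancestors.
J and K are related in two ways: second cousins through their fathers (r = 1/32) and second cousins through their mothers (r = 1/32).
r = 1/32 + 1/32 = 1/16 = 0.0625.

0.0625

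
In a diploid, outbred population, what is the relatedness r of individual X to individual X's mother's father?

Each parent–offspring link contributes a factor of 1/2, and independent paths through distinct common ancestors add.
Two parent–offspring links: r = (1/2)^2 = 1/4.

0.25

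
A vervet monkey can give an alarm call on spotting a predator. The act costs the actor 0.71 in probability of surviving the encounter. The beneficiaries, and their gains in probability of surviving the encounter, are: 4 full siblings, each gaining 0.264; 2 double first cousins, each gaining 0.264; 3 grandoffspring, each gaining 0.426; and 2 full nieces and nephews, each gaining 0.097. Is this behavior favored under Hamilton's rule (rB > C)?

Yes

Hamilton's rule: the trait is favored when the sum of r·B over every recipient exceeds the actor's cost C.
r to a full sibling = 1/2 (full sibs share both parents — two paths of length 2: r = 2·(1/2)^2 = 1/2).
r to a double first cousin = 1/4 (double first cousins share both grandparent pairs — four paths of length 4: r = 4·(1/2)^4 = 1/4).
r to a grandoffspring = 1/4 (two parent–offspring links: r = (1/2)^2 = 1/4).
r to a full niece or nephew = 0.25 (full aunt/uncle↔niece/nephew: two paths of length 3 through the shared grandparent pair: r = 2·(1/2)^3 = 1/4).
Summing one r·B term per recipient: 4·0.5·0.264 + 2·0.25·0.264 + 3·0.25·0.426 + 2·0.25·0.097 = 1.028.
1.028 > 0.71: the indirect benefit exceeds the cost.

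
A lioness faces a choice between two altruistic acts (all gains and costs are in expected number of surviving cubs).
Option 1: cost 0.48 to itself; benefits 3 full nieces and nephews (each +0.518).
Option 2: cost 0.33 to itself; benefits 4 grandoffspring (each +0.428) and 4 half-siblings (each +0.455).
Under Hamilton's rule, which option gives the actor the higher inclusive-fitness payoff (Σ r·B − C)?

Option 2

Option 1: r to a full niece or nephew = 0.25.
Option 1: Σ r·B − C = (3·0.25·0.518) − 0.48 = -0.0915.
Option 2: r to a grandoffspring = 0.25.
Option 2: r to a half-sibling = 0.25.
Option 2: Σ r·B − C = (4·0.25·0.428 + 4·0.25·0.455) − 0.33 = 0.553.
Option 2 has the higher net inclusive-fitness payoff.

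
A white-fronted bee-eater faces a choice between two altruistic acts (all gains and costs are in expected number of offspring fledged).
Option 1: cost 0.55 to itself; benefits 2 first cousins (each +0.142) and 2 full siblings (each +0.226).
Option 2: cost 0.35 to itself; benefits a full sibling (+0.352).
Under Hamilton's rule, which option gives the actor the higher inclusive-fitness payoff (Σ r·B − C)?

Option 1: r to a first cousin = 0.125.
Option 1: r to a full sibling = 0.5.
Option 1: Σ r·B − C = (2·0.125·0.142 + 2·0.5·0.226) − 0.55 = -0.2885.
Option 2: r to a full sibling = 0.5.
Option 2: Σ r·B − C = (1·0.5·0.352) − 0.35 = -0.174.
Option 2 has the higher net inclusive-fitness payoff.

Option 2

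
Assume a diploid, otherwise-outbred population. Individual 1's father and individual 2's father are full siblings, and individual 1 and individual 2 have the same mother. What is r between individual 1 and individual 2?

0.375

Relatedness sums over independent paths through distinct common ancestors.
Individual 1 and individual 2 are related in two ways: first cousins through their fathers (r = 1/8) and half-sibs through their shared mother (r = 1/4).
r = 1/8 + 1/4 = 0.375.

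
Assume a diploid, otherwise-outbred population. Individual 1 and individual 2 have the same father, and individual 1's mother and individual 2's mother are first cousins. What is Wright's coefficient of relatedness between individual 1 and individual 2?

0.28125

Independent pedigree routes through distinct common ancestors add.
Individual 1 and individual 2 are related in two ways: half-sibs through their shared father (r = 1/4) and second cousins through their mothers (r = 1/32).
r = 1/4 + 1/32 = 9/32 = 0.28125.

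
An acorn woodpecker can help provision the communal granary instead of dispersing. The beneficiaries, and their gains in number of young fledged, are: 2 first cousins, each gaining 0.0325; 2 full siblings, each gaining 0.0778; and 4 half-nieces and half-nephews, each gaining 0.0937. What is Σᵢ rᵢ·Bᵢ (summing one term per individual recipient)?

0.132775

r to a first cousin = 1/8 (first cousins share one grandparent pair — two paths of length 4: r = 2·(1/2)^4 = 1/8).
r to a full sibling = 0.5 (full sibs share both parents — two paths of length 2: r = 2·(1/2)^2 = 1/2).
r to a half-niece or half-nephew = 1/8 (half-aunt/uncle↔niece/nephew: one path of length 3: r = (1/2)^3 = 1/8).
Summing one r·B term per recipient: 2·0.125·0.0325 + 2·0.5·0.0778 + 4·0.125·0.0937 = 0.132775.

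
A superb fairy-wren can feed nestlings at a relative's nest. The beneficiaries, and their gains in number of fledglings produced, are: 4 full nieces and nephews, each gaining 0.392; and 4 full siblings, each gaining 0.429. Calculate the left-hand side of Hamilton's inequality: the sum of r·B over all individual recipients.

r to a full niece or nephew = 0.25 (full aunt/uncle↔niece/nephew: two paths of length 3 through the shared grandparent pair: r = 2·(1/2)^3 = 1/4).
r to a full sibling = 0.5 (full sibs share both parents — two paths of length 2: r = 2·(1/2)^2 = 1/2).
Summing one r·B term per recipient: 4·0.25·0.392 + 4·0.5·0.429 = 1.25.

1.25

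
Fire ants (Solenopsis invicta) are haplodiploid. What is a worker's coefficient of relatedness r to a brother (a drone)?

0.25

Her haploid brother carries none of their father's genes and a random half of their mother's genome; that half matches the maternal half of her own genome with probability 1/2: r = 1/2 · 1/2 = 1/4.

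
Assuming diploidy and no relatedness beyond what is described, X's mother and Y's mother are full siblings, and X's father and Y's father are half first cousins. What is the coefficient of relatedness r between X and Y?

With two independent routes of shared ancestry, r is the sum of the two contributions.
X and Y are related in two ways: first cousins through their mothers (r = 1/8) and half second cousins through their fathers (r = 1/64).
r = 1/8 + 1/64 = 9/64 = 0.140625.

0.140625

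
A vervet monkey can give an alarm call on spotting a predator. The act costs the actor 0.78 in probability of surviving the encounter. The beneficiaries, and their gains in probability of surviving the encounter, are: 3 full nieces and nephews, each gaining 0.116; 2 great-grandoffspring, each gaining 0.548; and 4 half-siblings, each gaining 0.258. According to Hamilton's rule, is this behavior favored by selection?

Hamilton's rule: the trait is favored when the sum of r·B over every recipient exceeds the actor's cost C.
r to a full niece or nephew = 1/4 (full aunt/uncle↔niece/nephew: two paths of length 3 through the shared grandparent pair: r = 2·(1/2)^3 = 1/4).
r to a great-grandoffspring = 0.125 (three parent–offspring links: r = (1/2)^3 = 1/8).
r to a half-sibling = 0.25 (half-sibs share one parent — one path of length 2: r = (1/2)^2 = 1/4).
Summing one r·B term per recipient: 3·0.25·0.116 + 2·0.125·0.548 + 4·0.25·0.258 = 0.482.
0.482 < 0.78: the indirect benefit is less than the cost.

No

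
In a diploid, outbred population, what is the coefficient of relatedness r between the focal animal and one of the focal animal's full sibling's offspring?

Each parent–offspring link contributes a factor of 1/2, and independent paths through distinct common ancestors add.
Full aunt/uncle↔niece/nephew: two paths of length 3 through the shared grandparent pair: r = 2·(1/2)^3 = 1/4.

0.25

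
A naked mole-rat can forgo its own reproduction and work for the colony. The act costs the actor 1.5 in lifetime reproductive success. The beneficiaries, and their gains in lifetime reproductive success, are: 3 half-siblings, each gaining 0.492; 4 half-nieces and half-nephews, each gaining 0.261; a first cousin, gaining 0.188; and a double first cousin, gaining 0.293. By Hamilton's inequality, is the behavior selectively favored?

Hamilton's rule: the trait is favored when the sum of r·B over every recipient exceeds the actor's cost C.
r to a half-sibling = 1/4 (half-sibs share one parent — one path of length 2: r = (1/2)^2 = 1/4).
r to a half-niece or half-nephew = 0.125 (half-aunt/uncle↔niece/nephew: one path of length 3: r = (1/2)^3 = 1/8).
r to a first cousin = 0.125 (first cousins share one grandparent pair — two paths of length 4: r = 2·(1/2)^4 = 1/8).
r to a double first cousin = 0.25 (double first cousins share both grandparent pairs — four paths of length 4: r = 4·(1/2)^4 = 1/4).
Summing one r·B term per recipient: 3·0.25·0.492 + 4·0.125·0.261 + 1·0.125·0.188 + 1·0.25·0.293 = 0.59625.
0.59625 < 1.5: the indirect benefit is less than the cost.

No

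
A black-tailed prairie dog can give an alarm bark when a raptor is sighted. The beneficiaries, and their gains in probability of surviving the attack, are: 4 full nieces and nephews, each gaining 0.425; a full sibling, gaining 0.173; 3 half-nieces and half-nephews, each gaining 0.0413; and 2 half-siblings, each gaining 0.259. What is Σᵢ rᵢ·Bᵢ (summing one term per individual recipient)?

0.6564875

r to a full niece or nephew = 0.25 (full aunt/uncle↔niece/nephew: two paths of length 3 through the shared grandparent pair: r = 2·(1/2)^3 = 1/4).
r to a full sibling = 0.5 (full sibs share both parents — two paths of length 2: r = 2·(1/2)^2 = 1/2).
r to a half-niece or half-nephew = 1/8 (half-aunt/uncle↔niece/nephew: one path of length 3: r = (1/2)^3 = 1/8).
r to a half-sibling = 1/4 (half-sibs share one parent — one path of length 2: r = (1/2)^2 = 1/4).
Summing one r·B term per recipient: 4·0.25·0.425 + 1·0.5·0.173 + 3·0.125·0.0413 + 2·0.25·0.259 = 0.6564875.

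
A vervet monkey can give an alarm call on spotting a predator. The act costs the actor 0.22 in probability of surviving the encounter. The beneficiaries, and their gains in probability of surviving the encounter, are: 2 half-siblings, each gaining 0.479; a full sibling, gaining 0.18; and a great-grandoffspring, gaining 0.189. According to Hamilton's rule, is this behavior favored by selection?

Yes

Hamilton's rule: the trait is favored when the sum of r·B over every recipient exceeds the actor's cost C.
r to a half-sibling = 1/4 (half-sibs share one parent — one path of length 2: r = (1/2)^2 = 1/4).
r to a full sibling = 0.5 (full sibs share both parents — two paths of length 2: r = 2·(1/2)^2 = 1/2).
r to a great-grandoffspring = 0.125 (three parent–offspring links: r = (1/2)^3 = 1/8).
Summing one r·B term per recipient: 2·0.25·0.479 + 1·0.5·0.18 + 1·0.125·0.189 = 0.353125.
0.353125 > 0.22: the indirect benefit exceeds the cost.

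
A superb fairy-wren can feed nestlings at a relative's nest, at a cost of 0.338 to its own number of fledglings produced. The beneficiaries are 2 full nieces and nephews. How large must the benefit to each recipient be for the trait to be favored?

r to a full niece or nephew = 0.25 (full aunt/uncle↔niece/nephew: two paths of length 3 through the shared grandparent pair: r = 2·(1/2)^3 = 1/4).
Hamilton's rule with n recipients of equal r: n·r·B > C, so B > C/(n·r) = 0.338/(2·0.25) = 0.676.

0.676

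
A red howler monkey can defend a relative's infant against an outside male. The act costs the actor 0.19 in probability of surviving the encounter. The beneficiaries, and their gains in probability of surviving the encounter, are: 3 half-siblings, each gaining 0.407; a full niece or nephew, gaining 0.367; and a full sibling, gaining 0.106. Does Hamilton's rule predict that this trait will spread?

Hamilton's rule: the trait is favored when the sum of r·B over every recipient exceeds the actor's cost C.
r to a half-sibling = 0.25 (half-sibs share one parent — one path of length 2: r = (1/2)^2 = 1/4).
r to a full niece or nephew = 1/4 (full aunt/uncle↔niece/nephew: two paths of length 3 through the shared grandparent pair: r = 2·(1/2)^3 = 1/4).
r to a full sibling = 0.5 (full sibs share both parents — two paths of length 2: r = 2·(1/2)^2 = 1/2).
Summing one r·B term per recipient: 3·0.25·0.407 + 1·0.25·0.367 + 1·0.5·0.106 = 0.45.
0.45 > 0.19: the indirect benefit exceeds the cost.

Yes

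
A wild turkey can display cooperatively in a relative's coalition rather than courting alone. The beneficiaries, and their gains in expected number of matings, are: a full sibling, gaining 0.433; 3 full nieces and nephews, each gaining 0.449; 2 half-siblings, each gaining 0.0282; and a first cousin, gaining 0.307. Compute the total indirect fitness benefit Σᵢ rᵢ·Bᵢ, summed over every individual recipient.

r to a full sibling = 1/2 (full sibs share both parents — two paths of length 2: r = 2·(1/2)^2 = 1/2).
r to a full niece or nephew = 1/4 (full aunt/uncle↔niece/nephew: two paths of length 3 through the shared grandparent pair: r = 2·(1/2)^3 = 1/4).
r to a half-sibling = 0.25 (half-sibs share one parent — one path of length 2: r = (1/2)^2 = 1/4).
r to a first cousin = 0.125 (first cousins share one grandparent pair — two paths of length 4: r = 2·(1/2)^4 = 1/8).
Summing one r·B term per recipient: 1·0.5·0.433 + 3·0.25·0.449 + 2·0.25·0.0282 + 1·0.125·0.307 = 0.605725.

0.605725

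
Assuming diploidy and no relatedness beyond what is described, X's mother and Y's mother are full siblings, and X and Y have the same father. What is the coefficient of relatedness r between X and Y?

Relatedness sums over independent paths through distinct common ancestors.
X and Y are related in two ways: first cousins through their mothers (r = 1/8) and half-sibs through their shared father (r = 1/4).
r = 1/8 + 1/4 = 0.375.

0.375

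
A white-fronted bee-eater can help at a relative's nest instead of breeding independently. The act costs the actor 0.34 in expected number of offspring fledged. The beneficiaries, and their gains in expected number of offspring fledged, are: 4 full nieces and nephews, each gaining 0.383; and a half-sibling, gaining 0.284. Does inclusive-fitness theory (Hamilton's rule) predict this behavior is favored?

Hamilton's rule: the trait is favored when the sum of r·B over every recipient exceeds the actor's cost C.
r to a full niece or nephew = 1/4 (full aunt/uncle↔niece/nephew: two paths of length 3 through the shared grandparent pair: r = 2·(1/2)^3 = 1/4).
r to a half-sibling = 0.25 (half-sibs share one parent — one path of length 2: r = (1/2)^2 = 1/4).
Summing one r·B term per recipient: 4·0.25·0.383 + 1·0.25·0.284 = 0.454.
0.454 > 0.34: the indirect benefit exceeds the cost.

Yes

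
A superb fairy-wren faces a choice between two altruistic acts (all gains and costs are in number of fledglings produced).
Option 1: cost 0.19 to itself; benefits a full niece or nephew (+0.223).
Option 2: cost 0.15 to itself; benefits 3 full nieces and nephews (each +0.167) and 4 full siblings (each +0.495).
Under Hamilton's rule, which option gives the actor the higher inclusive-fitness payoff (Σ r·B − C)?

Option 1: r to a full niece or nephew = 0.25.
Option 1: Σ r·B − C = (1·0.25·0.223) − 0.19 = -0.13425.
Option 2: r to a full niece or nephew = 0.25.
Option 2: r to a full sibling = 0.5.
Option 2: Σ r·B − C = (3·0.25·0.167 + 4·0.5·0.495) − 0.15 = 0.96525.
Option 2 has the higher net inclusive-fitness payoff.

Option 2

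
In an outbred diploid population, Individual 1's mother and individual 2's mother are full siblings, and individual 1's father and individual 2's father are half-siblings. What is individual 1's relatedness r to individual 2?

0.1875

With two independent routes of shared ancestry, r is the sum of the two contributions.
Individual 1 and individual 2 are related in two ways: first cousins through their mothers (r = 1/8) and half first cousins through their fathers (r = 1/16).
r = 1/8 + 1/16 = 0.1875.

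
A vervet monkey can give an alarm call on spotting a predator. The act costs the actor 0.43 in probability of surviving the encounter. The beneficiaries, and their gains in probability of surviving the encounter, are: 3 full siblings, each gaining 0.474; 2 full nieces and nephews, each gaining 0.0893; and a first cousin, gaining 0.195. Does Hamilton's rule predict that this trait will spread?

Yes

Hamilton's rule: the trait is favored when the sum of r·B over every recipient exceeds the actor's cost C.
r to a full sibling = 0.5 (full sibs share both parents — two paths of length 2: r = 2·(1/2)^2 = 1/2).
r to a full niece or nephew = 1/4 (full aunt/uncle↔niece/nephew: two paths of length 3 through the shared grandparent pair: r = 2·(1/2)^3 = 1/4).
r to a first cousin = 0.125 (first cousins share one grandparent pair — two paths of length 4: r = 2·(1/2)^4 = 1/8).
Summing one r·B term per recipient: 3·0.5·0.474 + 2·0.25·0.0893 + 1·0.125·0.195 = 0.780025.
0.780025 > 0.43: the indirect benefit exceeds the cost.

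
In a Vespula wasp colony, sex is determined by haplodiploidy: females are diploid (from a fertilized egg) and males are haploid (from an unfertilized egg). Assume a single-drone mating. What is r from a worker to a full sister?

0.75

Haplodiploid full sisters inherit their father's entire haploid genome identically (contributing 1/2) and on average half of their mother's contribution (1/2 · 1/2 = 1/4); r = 1/2 + 1/4 = 3/4.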